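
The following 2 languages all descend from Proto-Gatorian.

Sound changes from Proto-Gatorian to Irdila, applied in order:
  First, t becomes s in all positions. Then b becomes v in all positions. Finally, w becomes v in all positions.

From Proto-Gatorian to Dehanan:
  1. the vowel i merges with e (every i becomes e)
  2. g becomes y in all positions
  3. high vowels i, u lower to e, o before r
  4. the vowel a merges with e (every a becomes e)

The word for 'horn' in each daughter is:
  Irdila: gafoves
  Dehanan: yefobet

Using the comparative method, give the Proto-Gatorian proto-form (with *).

*gafobet

Position 7: Irdila has s, Dehanan has t. Dehanan preserves t here (none of its changes turn any other segment into t), so the proto-segment is *t.
Position 5: Irdila has v, Dehanan has b. Dehanan preserves b here (none of its changes turn any other segment into b), so the proto-segment is *b.
Continuing position by position gives *gafobet; check it forward:
Irdila: *gafobet > gafobes > gafoves  (by unconditioned shift, unconditioned shift)
Dehanan: *gafobet
  gafobet (rule 1 does not apply)
  gafobet → yafobet   [unconditioned shift]
  yafobet (rule 3 does not apply)
  yafobet → yefobet   [vowel merger]
  giving Dehanan yefobet.
*gafobet is the unique common source.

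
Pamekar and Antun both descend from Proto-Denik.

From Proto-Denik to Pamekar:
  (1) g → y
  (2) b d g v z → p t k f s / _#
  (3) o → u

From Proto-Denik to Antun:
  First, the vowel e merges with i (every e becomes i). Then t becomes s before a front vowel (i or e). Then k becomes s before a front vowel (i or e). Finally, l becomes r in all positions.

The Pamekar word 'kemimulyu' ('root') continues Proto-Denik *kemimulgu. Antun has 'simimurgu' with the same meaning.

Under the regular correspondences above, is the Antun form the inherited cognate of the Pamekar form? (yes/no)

Derive the expected Antun reflex of *kemimulgu:
Antun: *kemimulgu
  kemimulgu → kimimulgu   [vowel merger]
  kimimulgu (rule 2 does not apply)
  kimimulgu → simimulgu   [palatalisation]
  simimulgu → simimurgu   [unconditioned shift]
  giving Antun simimurgu.
Antun 'simimurgu' matches the regular reflex exactly, so the pair is cognate.

yes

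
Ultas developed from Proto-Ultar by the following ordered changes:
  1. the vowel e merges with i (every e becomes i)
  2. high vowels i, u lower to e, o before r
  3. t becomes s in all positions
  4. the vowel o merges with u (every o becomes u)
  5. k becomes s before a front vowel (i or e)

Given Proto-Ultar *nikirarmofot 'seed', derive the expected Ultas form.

Ultas: start from *nikirarmofot.
  rule 1: no change — nikirarmofot
  rule 2 (pre-rhotic lowering): nikirarmofot → nikerarmofot
  rule 3 (unconditioned shift): nikerarmofot → nikerarmofos
  rule 4 (vowel merger): nikerarmofos → nikerarmufus
  rule 5 (palatalisation): nikerarmufus → niserarmufus
  ⇒ Ultas niserarmufus

niserarmufus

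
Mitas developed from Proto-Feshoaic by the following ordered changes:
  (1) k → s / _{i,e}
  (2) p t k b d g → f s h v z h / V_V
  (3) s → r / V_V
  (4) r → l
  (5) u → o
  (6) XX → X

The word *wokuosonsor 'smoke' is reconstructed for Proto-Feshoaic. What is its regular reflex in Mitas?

woholonsol

Mitas: start from *wokuosonsor.
  rule 1: no change — wokuosonsor
  rule 2 (intervocalic lenition): wokuosonsor → wohuosonsor
  rule 3 (rhotacism): wohuosonsor → wohuoronsor
  rule 4 (unconditioned shift): wohuoronsor → wohuolonsol
  rule 5 (vowel merger): wohuolonsol → wohoolonsol
  rule 6 (degemination): wohoolonsol → woholonsol
  ⇒ Mitas woholonsol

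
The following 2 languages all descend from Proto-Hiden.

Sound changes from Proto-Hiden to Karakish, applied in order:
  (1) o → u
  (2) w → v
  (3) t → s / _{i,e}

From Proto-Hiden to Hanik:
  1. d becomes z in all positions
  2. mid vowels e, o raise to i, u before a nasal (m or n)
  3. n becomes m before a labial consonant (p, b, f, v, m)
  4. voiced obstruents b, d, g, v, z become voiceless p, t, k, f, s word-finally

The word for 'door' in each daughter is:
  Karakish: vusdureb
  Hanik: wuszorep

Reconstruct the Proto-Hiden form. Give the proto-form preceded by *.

Position 5: Karakish has u, Hanik has o. Hanik preserves o here (none of its changes turn any other segment into o), so the proto-segment is *o.
Position 8: Karakish has b, Hanik has p. Karakish preserves b here (none of its changes turn any other segment into b), so the proto-segment is *b.
Position 4: Karakish has d, Hanik has z. Karakish preserves d here (none of its changes turn any other segment into d), so the proto-segment is *d.
Verify the candidate proto-form against each daughter:
Karakish: *wusdoreb > wusdureb > vusdureb  (by vowel merger, unconditioned shift)
Hanik: *wusdoreb
  wusdoreb → wuszoreb   [unconditioned shift]
  wuszoreb (rule 2 does not apply)
  wuszoreb (rule 3 does not apply)
  wuszoreb → wuszorep   [final devoicing]
  giving Hanik wuszorep.
*wusdoreb is the unique common source.

*wusdoreb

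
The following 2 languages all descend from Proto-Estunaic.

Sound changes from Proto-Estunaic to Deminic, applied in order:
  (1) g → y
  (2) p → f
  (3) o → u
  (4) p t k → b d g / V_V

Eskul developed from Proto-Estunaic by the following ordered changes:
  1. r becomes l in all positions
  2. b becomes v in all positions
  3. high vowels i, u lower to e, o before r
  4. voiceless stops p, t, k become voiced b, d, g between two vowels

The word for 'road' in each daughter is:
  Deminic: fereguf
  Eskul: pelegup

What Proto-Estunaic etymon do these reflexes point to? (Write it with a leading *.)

Position 7: Deminic has f, Eskul has p. Eskul preserves p here (none of its changes turn any other segment into p), so the proto-segment is *p.
Position 1: Deminic has f, Eskul has p. Eskul preserves p here (none of its changes turn any other segment into p), so the proto-segment is *p.
Position 5: Deminic has g, Eskul has g. In Deminic, g can only continue *k, so the proto-segment is *k.
Continuing position by position gives *perekup; check it forward:
Deminic: *perekup > ferekuf > fereguf  (by unconditioned shift, intervocalic voicing)
Eskul: start from *perekup.
  rule 1 (unconditioned shift): perekup → pelekup
  rule 2: no change — pelekup
  rule 3: no change — pelekup
  rule 4 (intervocalic voicing): pelekup → pelegup
  ⇒ Eskul pelegup
No other proto-form is consistent with every reflex, so the reconstruction is *perekup.

*perekup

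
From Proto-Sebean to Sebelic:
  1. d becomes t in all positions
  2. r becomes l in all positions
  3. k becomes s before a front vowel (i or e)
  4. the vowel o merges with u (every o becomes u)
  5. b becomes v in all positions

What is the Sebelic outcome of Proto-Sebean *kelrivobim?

sellivuvim

Sebelic: *kelrivobim
  kelrivobim (rule 1 does not apply)
  kelrivobim → kellivobim   [unconditioned shift]
  kellivobim → sellivobim   [palatalisation]
  sellivobim → sellivubim   [vowel merger]
  sellivubim → sellivuvim   [unconditioned shift]
  giving Sebelic sellivuvim.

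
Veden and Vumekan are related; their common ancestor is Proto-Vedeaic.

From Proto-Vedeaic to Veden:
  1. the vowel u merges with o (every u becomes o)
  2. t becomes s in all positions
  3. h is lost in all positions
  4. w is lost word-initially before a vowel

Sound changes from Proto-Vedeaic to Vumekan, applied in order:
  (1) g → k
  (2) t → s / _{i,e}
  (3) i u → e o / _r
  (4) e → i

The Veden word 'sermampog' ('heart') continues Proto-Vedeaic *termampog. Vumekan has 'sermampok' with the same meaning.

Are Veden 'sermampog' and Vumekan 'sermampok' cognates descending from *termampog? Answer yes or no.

Derive the expected Vumekan reflex of *termampog:
Vumekan: *termampog > termampok > sermampok > sirmampok  (by unconditioned shift, palatalisation, vowel merger)
The regular Vumekan reflex would be 'sirmampok', but the attested form is 'sermampok'. The correspondence is irregular, so they are not cognates (the Vumekan form has a different source).

no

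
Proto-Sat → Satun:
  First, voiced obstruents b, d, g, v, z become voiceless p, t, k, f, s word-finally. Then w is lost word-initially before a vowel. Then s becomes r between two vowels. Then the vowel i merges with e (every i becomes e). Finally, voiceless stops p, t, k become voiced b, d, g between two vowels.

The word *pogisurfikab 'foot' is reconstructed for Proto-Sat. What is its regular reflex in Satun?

Satun: *pogisurfikab
  pogisurfikab → pogisurfikap   [final devoicing]
  pogisurfikap (rule 2 does not apply)
  pogisurfikap → pogirurfikap   [rhotacism]
  pogirurfikap → pogerurfekap   [vowel merger]
  pogerurfekap → pogerurfegap   [intervocalic voicing]
  giving Satun pogerurfegap.

pogerurfegap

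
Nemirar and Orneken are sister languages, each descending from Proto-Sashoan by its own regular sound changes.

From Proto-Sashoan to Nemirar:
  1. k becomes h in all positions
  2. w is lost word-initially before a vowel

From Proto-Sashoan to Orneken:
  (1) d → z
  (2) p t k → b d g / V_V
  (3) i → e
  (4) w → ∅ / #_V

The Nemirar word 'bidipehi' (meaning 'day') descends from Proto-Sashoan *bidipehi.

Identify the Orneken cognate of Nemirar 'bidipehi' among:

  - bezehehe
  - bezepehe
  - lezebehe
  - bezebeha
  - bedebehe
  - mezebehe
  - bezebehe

Orneken: *bidipehi > bizipehi > bizibehi > bezebehe  (by unconditioned shift, intervocalic voicing, vowel merger)
The other candidates each miss or misapply at least one Orneken change.

bezebehe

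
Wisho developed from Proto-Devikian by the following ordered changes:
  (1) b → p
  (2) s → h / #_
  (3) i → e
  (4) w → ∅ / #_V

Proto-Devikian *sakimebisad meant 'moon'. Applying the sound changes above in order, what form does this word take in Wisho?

hakemepesad

Wisho: *sakimebisad > sakimepisad > hakimepisad > hakemepesad  (by unconditioned shift, debuccalisation, vowel merger)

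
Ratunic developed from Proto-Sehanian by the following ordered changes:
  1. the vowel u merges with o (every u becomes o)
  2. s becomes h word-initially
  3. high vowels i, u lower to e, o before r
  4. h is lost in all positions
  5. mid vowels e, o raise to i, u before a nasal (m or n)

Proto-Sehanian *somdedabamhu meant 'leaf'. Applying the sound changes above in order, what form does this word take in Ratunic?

umdedabamo

Ratunic: *somdedabamhu
  somdedabamhu → somdedabamho   [vowel merger]
  somdedabamho → homdedabamho   [debuccalisation]
  homdedabamho (rule 3 does not apply)
  homdedabamho → omdedabamo   [h-loss]
  omdedabamo → umdedabamo   [pre-nasal raising]
  giving Ratunic umdedabamo.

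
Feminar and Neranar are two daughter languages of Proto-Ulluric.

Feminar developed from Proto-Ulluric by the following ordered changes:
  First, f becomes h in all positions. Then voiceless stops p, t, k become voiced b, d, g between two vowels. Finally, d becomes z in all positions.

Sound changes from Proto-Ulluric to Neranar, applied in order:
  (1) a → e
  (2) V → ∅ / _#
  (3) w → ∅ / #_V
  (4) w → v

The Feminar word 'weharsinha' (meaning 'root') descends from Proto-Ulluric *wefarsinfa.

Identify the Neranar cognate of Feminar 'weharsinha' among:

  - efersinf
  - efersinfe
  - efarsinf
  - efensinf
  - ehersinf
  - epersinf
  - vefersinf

Neranar: start from *wefarsinfa.
  rule 1 (vowel merger): wefarsinfa → wefersinfe
  rule 2 (apocope): wefersinfe → wefersinf
  rule 3 (glide loss): wefersinf → efersinf
  rule 4: no change — efersinf
  ⇒ Neranar efersinf

efersinf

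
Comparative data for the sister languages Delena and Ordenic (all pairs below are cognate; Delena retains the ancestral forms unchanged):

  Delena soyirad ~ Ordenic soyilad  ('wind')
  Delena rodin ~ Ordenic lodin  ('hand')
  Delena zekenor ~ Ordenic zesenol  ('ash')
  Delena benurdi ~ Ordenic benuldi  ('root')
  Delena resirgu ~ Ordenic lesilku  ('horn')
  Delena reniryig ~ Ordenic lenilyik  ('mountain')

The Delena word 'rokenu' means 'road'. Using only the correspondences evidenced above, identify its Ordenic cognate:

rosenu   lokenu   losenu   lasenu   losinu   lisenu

losenu

rodin ~ lodin — Delena r corresponds to Ordenic l word-initially before a back vowel.
zekenor ~ zesenol — Delena k corresponds to Ordenic s between vowels (before a front vowel).
Applying these to Delena 'rokenu':
  rokenu → lokenu   (r→l word-initially before a back vowel)
  lokenu → losenu   (k→s between vowels (before a front vowel))
So the Ordenic cognate is 'losenu'.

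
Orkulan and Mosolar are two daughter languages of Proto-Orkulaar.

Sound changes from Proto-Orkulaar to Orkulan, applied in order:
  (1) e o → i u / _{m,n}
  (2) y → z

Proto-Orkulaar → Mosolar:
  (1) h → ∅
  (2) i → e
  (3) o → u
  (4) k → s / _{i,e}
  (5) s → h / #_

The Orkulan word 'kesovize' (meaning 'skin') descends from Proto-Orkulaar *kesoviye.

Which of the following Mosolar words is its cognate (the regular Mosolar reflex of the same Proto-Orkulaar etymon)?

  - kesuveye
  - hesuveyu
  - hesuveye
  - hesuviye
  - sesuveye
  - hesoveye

Mosolar: *kesoviye
  kesoviye (rule 1 does not apply)
  kesoviye → kesoveye   [vowel merger]
  kesoveye → kesuveye   [vowel merger]
  kesuveye → sesuveye   [palatalisation]
  sesuveye → hesuveye   [debuccalisation]
  giving Mosolar hesuveye.
The other candidates each miss or misapply at least one Mosolar change.

hesuveye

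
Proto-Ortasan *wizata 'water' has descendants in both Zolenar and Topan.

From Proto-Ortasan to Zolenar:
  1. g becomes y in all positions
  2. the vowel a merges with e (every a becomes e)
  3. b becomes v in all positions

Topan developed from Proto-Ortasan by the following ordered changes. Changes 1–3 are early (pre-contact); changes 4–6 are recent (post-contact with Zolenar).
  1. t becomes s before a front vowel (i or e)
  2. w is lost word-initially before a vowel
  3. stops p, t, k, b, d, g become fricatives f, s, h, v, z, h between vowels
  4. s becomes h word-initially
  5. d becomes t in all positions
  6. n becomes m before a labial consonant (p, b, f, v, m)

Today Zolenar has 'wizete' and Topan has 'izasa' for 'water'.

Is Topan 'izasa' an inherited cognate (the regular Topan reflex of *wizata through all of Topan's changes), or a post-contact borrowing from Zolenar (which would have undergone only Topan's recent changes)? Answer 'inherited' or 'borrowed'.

inherited

If inherited, *wizata would pass through all of Topan's changes:
Topan: *wizata > izata > izasa  (by glide loss, intervocalic lenition)
If borrowed from Zolenar 'wizete' after the early changes, it would undergo only the recent ones:
  rule 4 (debuccalisation): no change (wizete)
  rule 5 (unconditioned shift): no change (wizete)
  rule 6 (nasal place assimilation): no change (wizete)
  ⇒ as a loan: wizete
Topan 'izasa' matches the inherited outcome exactly, so it is an inherited cognate, not a loan.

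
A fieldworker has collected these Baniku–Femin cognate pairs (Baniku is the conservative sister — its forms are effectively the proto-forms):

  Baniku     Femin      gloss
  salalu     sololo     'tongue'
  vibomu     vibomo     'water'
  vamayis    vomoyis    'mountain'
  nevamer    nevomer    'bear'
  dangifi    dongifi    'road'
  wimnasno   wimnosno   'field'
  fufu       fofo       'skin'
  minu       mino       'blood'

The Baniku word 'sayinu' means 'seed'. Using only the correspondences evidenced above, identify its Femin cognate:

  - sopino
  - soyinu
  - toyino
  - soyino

salalu ~ sololo, vamayis ~ vomoyis — Baniku a corresponds to Femin o after a consonant, before a consonant other than r, m, n, p, b, f, v.
salalu ~ sololo, vibomu ~ vibomo — Baniku u corresponds to Femin o word-finally.
Applying these to Baniku 'sayinu':
  sayinu → soyinu   (a→o after a consonant, before a consonant other than r, m, n, p, b, f, v)
  soyinu → soyino   (u→o word-finally)
So the Femin cognate is 'soyino'.

soyino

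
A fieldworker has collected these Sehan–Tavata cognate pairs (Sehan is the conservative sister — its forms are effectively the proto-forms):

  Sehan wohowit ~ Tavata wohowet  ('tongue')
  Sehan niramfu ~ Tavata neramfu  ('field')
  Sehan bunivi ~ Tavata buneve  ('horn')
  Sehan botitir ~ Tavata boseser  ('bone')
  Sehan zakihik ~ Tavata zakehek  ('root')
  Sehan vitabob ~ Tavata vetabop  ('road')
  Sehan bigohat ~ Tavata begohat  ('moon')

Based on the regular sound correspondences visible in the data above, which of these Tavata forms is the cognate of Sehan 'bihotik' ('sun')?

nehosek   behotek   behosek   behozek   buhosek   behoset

wohowit ~ wohowet, botitir ~ boseser — Sehan i corresponds to Tavata e after a consonant, before a consonant other than r, m, n, p, b, f, v.
botitir ~ boseser — Sehan t corresponds to Tavata s between vowels (before a front vowel).
Applying these to Sehan 'bihotik':
  bihotik → behotik   (i→e after a consonant, before a consonant other than r, m, n, p, b, f, v)
  behotik → behosik   (t→s between vowels (before a front vowel))
  behosik → behosek   (i→e after a consonant, before a consonant other than r, m, n, p, b, f, v)
So the Tavata cognate is 'behosek'.

behosek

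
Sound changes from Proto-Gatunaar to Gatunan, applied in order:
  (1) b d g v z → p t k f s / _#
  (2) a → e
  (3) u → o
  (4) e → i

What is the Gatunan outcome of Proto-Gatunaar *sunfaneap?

sonfiniip

Gatunan: *sunfaneap
  sunfaneap (rule 1 does not apply)
  sunfaneap → sunfeneep   [vowel merger]
  sunfeneep → sonfeneep   [vowel merger]
  sonfeneep → sonfiniip   [vowel merger]
  giving Gatunan sonfiniip.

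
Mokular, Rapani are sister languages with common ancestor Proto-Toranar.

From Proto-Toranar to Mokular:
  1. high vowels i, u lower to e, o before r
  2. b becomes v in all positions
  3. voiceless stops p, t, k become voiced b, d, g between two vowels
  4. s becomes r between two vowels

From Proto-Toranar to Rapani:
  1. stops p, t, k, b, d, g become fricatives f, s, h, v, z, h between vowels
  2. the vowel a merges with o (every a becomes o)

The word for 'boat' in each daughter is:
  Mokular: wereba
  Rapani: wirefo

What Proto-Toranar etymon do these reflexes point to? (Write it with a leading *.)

*wirepa

Position 5: Mokular has b, Rapani has f. In Mokular, b can only continue *p, so the proto-segment is *p.
Position 2: Mokular has e, Rapani has i. Rapani preserves i here (none of its changes turn any other segment into i), so the proto-segment is *i.
Position 6: Mokular has a, Rapani has o. Mokular preserves a here (none of its changes turn any other segment into a), so the proto-segment is *a.
The remaining positions agree across the daughters. Check the candidate against every language:
Mokular: *wirepa > werepa > wereba  (by pre-rhotic lowering, intervocalic voicing)
Rapani: start from *wirepa.
  rule 1 (intervocalic lenition): wirepa → wirefa
  rule 2 (vowel merger): wirefa → wirefo
  ⇒ Rapani wirefo
No other proto-form is consistent with every reflex, so the reconstruction is *wirepa.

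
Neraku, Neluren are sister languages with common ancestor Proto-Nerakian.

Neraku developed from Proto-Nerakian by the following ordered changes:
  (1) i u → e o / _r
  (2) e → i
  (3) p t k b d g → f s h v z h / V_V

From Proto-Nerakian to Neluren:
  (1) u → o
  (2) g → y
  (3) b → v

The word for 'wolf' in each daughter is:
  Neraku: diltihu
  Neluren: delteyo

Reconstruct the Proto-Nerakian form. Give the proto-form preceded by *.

*deltegu

Position 7: Neraku has u, Neluren has o. Neraku preserves u here (none of its changes turn any other segment into u), so the proto-segment is *u.
Position 2: Neraku has i, Neluren has e. Neluren preserves e here (none of its changes turn any other segment into e), so the proto-segment is *e.
Continuing position by position gives *deltegu; check it forward:
Neraku: *deltegu > diltigu > diltihu  (by vowel merger, intervocalic lenition)
Neluren: start from *deltegu.
  rule 1 (vowel merger): deltegu → deltego
  rule 2 (unconditioned shift): deltego → delteyo
  rule 3: no change — delteyo
  ⇒ Neluren delteyo
Only *deltegu yields all of Neraku diltihu, Neluren delteyo.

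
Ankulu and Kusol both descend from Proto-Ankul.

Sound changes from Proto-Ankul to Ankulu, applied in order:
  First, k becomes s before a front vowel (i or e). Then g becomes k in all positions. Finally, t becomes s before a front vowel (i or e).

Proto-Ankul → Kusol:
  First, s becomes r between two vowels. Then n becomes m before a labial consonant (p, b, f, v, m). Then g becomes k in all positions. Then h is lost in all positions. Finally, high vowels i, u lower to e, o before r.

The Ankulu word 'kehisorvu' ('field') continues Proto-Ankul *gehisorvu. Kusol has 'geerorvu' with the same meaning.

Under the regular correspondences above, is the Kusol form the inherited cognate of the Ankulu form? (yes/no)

Derive the expected Kusol reflex of *gehisorvu:
Kusol: *gehisorvu
  gehisorvu → gehirorvu   [rhotacism]
  gehirorvu (rule 2 does not apply)
  gehirorvu → kehirorvu   [unconditioned shift]
  kehirorvu → keirorvu   [h-loss]
  keirorvu → keerorvu   [pre-rhotic lowering]
  giving Kusol keerorvu.
The regular Kusol reflex would be 'keerorvu', but the attested form is 'geerorvu'. The correspondence is irregular, so they are not cognates (the Kusol form has a different source).

no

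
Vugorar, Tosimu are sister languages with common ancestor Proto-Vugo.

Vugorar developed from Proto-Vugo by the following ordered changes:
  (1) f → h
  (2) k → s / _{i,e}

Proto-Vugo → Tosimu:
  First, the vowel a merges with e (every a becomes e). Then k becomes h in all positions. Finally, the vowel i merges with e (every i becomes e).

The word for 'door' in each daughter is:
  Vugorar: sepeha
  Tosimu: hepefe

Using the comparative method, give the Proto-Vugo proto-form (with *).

Position 6: Vugorar has a, Tosimu has e. Vugorar preserves a here (none of its changes turn any other segment into a), so the proto-segment is *a.
Position 5: Vugorar has h, Tosimu has f. Tosimu preserves f here (none of its changes turn any other segment into f), so the proto-segment is *f.
This points to *kepefa. Verify forward in each daughter:
Vugorar: start from *kepefa.
  rule 1 (unconditioned shift): kepefa → kepeha
  rule 2 (palatalisation): kepeha → sepeha
  ⇒ Vugorar sepeha
Tosimu: *kepefa
  kepefa → kepefe   [vowel merger]
  kepefe → hepefe   [unconditioned shift]
  hepefe (rule 3 does not apply)
  giving Tosimu hepefe.
*kepefa is the unique common source.

*kepefa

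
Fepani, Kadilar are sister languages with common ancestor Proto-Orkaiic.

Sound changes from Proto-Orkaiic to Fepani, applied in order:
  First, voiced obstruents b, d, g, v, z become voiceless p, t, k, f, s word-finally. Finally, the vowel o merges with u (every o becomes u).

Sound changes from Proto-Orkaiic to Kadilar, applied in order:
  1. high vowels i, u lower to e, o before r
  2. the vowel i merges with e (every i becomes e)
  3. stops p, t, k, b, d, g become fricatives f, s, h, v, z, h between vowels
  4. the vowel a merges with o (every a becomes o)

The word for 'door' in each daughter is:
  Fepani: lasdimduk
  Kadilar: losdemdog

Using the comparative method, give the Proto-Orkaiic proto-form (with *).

Position 8: Fepani has u, Kadilar has o. Taking the neighbouring segments as reconstructed: Fepani u could go back to *o or *u; Kadilar o could go back to *a or *o — the one source consistent with every daughter is *o.
Position 5: Fepani has i, Kadilar has e. Fepani preserves i here (none of its changes turn any other segment into i), so the proto-segment is *i.
Position 9: Fepani has k, Kadilar has g. Kadilar preserves g here (none of its changes turn any other segment into g), so the proto-segment is *g.
Continuing position by position gives *lasdimdog; check it forward:
Fepani: *lasdimdog > lasdimdok > lasdimduk  (by final devoicing, vowel merger)
Kadilar: start from *lasdimdog.
  rule 1: no change — lasdimdog
  rule 2 (vowel merger): lasdimdog → lasdemdog
  rule 3: no change — lasdemdog
  rule 4 (vowel merger): lasdemdog → losdemdog
  ⇒ Kadilar losdemdog
*lasdimdog is the unique common source.

*lasdimdog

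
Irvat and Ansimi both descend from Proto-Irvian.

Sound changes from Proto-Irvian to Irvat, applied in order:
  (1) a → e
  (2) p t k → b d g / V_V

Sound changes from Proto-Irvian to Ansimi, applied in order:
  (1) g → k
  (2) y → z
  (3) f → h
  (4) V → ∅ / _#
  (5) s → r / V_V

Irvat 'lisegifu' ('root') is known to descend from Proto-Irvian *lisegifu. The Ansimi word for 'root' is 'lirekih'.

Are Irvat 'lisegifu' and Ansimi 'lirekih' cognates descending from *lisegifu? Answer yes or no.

yes

Derive the expected Ansimi reflex of *lisegifu:
Ansimi: *lisegifu
  lisegifu → lisekifu   [unconditioned shift]
  lisekifu (rule 2 does not apply)
  lisekifu → lisekihu   [unconditioned shift]
  lisekihu → lisekih   [apocope]
  lisekih → lirekih   [rhotacism]
  giving Ansimi lirekih.
Ansimi 'lirekih' matches the regular reflex exactly, so the pair is cognate.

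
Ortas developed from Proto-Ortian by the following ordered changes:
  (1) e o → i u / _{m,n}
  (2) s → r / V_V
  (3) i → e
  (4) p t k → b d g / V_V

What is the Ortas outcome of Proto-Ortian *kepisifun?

Ortas: *kepisifun > kepirifun > keperefun > keberefun  (by rhotacism, vowel merger, intervocalic voicing)

keberefun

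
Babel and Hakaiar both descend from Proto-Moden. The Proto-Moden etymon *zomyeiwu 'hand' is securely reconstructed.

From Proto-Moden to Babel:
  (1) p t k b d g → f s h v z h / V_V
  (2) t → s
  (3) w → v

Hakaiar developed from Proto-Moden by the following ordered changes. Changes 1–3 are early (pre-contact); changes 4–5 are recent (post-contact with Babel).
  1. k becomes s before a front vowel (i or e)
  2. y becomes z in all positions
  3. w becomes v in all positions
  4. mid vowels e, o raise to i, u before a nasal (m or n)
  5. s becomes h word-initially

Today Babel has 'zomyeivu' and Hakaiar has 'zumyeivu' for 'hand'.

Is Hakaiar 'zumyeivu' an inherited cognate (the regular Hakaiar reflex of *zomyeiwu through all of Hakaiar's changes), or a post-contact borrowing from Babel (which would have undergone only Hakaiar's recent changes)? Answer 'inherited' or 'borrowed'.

If inherited, *zomyeiwu would pass through all of Hakaiar's changes:
Hakaiar: *zomyeiwu
  zomyeiwu (rule 1 does not apply)
  zomyeiwu → zomzeiwu   [unconditioned shift]
  zomzeiwu → zomzeivu   [unconditioned shift]
  zomzeivu → zumzeivu   [pre-nasal raising]
  zumzeivu (rule 5 does not apply)
  giving Hakaiar zumzeivu.
If borrowed from Babel 'zomyeivu' after the early changes, it would undergo only the recent ones:
  rule 4 (pre-nasal raising): zomyeivu → zumyeivu
  rule 5 (debuccalisation): no change (zumyeivu)
  ⇒ as a loan: zumyeivu
Hakaiar 'zumyeivu' matches the loan outcome 'zumyeivu', not the inherited 'zumzeivu' — it skipped the early Hakaiar changes, so it was borrowed from Babel.

borrowed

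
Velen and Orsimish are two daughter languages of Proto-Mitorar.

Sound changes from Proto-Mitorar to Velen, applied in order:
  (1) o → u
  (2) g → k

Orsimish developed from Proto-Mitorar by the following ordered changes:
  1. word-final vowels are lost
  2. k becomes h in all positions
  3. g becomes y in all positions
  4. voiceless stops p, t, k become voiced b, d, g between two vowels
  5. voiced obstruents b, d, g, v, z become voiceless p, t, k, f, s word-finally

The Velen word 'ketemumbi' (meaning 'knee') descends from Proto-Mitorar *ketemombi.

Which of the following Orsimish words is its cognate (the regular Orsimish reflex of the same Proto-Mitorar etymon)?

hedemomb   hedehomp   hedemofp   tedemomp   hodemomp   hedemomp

hedemomp

Orsimish: *ketemombi > ketemomb > hetemomb > hedemomb > hedemomp  (by apocope, unconditioned shift, intervocalic voicing, final devoicing)
The other candidates each miss or misapply at least one Orsimish change.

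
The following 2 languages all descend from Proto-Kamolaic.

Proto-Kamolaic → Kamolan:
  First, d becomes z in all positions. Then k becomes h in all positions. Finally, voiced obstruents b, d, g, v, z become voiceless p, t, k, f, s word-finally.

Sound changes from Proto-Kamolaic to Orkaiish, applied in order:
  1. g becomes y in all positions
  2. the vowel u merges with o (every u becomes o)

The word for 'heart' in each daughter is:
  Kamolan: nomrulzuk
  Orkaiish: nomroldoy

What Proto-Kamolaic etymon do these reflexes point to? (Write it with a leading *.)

*nomruldug

Position 5: Kamolan has u, Orkaiish has o. Kamolan preserves u here (none of its changes turn any other segment into u), so the proto-segment is *u.
Position 7: Kamolan has z, Orkaiish has d. Orkaiish preserves d here (none of its changes turn any other segment into d), so the proto-segment is *d.
Position 8: Kamolan has u, Orkaiish has o. Kamolan preserves u here (none of its changes turn any other segment into u), so the proto-segment is *u.
This points to *nomruldug. Verify forward in each daughter:
Kamolan: *nomruldug
  nomruldug → nomrulzug   [unconditioned shift]
  nomrulzug (rule 2 does not apply)
  nomrulzug → nomrulzuk   [final devoicing]
  giving Kamolan nomrulzuk.
Orkaiish: *nomruldug > nomrulduy > nomroldoy  (by unconditioned shift, vowel merger)
*nomruldug is the unique common source.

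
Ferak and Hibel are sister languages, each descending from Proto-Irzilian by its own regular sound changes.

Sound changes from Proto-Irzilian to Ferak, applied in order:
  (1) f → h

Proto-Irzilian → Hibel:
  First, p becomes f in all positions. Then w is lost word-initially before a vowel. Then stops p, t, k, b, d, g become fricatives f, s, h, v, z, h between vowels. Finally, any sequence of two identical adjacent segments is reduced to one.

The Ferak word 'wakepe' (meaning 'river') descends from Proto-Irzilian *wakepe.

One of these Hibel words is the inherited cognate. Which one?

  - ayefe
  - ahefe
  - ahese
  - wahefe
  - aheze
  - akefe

ahefe

Hibel: *wakepe > wakefe > akefe > ahefe  (by unconditioned shift, glide loss, intervocalic lenition)
The other candidates each miss or misapply at least one Hibel change.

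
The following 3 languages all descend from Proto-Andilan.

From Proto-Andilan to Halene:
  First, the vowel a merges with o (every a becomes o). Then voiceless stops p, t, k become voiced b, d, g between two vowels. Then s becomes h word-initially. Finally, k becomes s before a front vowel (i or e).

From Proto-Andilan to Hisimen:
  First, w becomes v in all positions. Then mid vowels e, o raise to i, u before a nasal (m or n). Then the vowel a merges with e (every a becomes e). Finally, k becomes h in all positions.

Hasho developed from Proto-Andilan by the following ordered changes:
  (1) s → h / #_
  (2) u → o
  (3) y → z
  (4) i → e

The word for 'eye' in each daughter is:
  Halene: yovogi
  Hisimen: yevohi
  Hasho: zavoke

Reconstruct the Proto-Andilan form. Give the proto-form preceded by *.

*yavoki

Position 5: Halene has g, Hisimen has h, Hasho has k. Hasho preserves k here (none of its changes turn any other segment into k), so the proto-segment is *k.
Position 6: Halene has i, Hisimen has i, Hasho has e. Halene preserves i here (none of its changes turn any other segment into i), so the proto-segment is *i.
Position 2: Halene has o, Hisimen has e, Hasho has a. Hasho preserves a here (none of its changes turn any other segment into a), so the proto-segment is *a.
Continuing position by position gives *yavoki; check it forward:
Halene: start from *yavoki.
  rule 1 (vowel merger): yavoki → yovoki
  rule 2 (intervocalic voicing): yovoki → yovogi
  rule 3: no change — yovogi
  rule 4: no change — yovogi
  ⇒ Halene yovogi
Hisimen: *yavoki > yevoki > yevohi  (by vowel merger, unconditioned shift)
Hasho: start from *yavoki.
  rule 1: no change — yavoki
  rule 2: no change — yavoki
  rule 3 (unconditioned shift): yavoki → zavoki
  rule 4 (vowel merger): zavoki → zavoke
  ⇒ Hasho zavoke
No other proto-form is consistent with every reflex, so the reconstruction is *yavoki.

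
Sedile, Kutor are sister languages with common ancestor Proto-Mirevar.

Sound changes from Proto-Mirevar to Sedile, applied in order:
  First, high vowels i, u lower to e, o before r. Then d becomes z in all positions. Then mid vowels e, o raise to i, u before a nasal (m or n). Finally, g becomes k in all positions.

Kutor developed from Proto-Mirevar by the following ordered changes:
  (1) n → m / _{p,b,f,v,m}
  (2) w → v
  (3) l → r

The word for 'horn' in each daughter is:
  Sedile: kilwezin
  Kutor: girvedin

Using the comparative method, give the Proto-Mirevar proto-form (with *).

*gilwedin

Position 6: Sedile has z, Kutor has d. Kutor preserves d here (none of its changes turn any other segment into d), so the proto-segment is *d.
Position 4: Sedile has w, Kutor has v. Sedile preserves w here (none of its changes turn any other segment into w), so the proto-segment is *w.
Position 1: Sedile has k, Kutor has g. Kutor preserves g here (none of its changes turn any other segment into g), so the proto-segment is *g.
Verify the candidate proto-form against each daughter:
Sedile: *gilwedin
  gilwedin (rule 1 does not apply)
  gilwedin → gilwezin   [unconditioned shift]
  gilwezin (rule 3 does not apply)
  gilwezin → kilwezin   [unconditioned shift]
  giving Sedile kilwezin.
Kutor: *gilwedin > gilvedin > girvedin  (by unconditioned shift, unconditioned shift)
No other proto-form is consistent with every reflex, so the reconstruction is *gilwedin.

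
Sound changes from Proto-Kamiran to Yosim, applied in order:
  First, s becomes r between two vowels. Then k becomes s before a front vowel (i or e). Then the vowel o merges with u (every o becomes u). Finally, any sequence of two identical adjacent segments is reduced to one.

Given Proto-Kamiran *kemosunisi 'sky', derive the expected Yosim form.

semuruniri

Yosim: *kemosunisi > kemoruniri > semoruniri > semuruniri  (by rhotacism, palatalisation, vowel merger)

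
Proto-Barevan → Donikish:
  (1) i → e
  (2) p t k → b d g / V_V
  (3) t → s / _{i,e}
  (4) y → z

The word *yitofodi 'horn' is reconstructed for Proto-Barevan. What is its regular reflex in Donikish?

zedofode

Donikish: start from *yitofodi.
  rule 1 (vowel merger): yitofodi → yetofode
  rule 2 (intervocalic voicing): yetofode → yedofode
  rule 3: no change — yedofode
  rule 4 (unconditioned shift): yedofode → zedofode
  ⇒ Donikish zedofode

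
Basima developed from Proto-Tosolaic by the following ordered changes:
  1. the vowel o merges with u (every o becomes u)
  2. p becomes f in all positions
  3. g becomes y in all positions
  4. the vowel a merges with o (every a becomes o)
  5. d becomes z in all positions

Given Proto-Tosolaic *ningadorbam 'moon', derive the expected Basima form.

Basima: *ningadorbam
  ningadorbam → ningadurbam   [vowel merger]
  ningadurbam (rule 2 does not apply)
  ningadurbam → ninyadurbam   [unconditioned shift]
  ninyadurbam → ninyodurbom   [vowel merger]
  ninyodurbom → ninyozurbom   [unconditioned shift]
  giving Basima ninyozurbom.

ninyozurbom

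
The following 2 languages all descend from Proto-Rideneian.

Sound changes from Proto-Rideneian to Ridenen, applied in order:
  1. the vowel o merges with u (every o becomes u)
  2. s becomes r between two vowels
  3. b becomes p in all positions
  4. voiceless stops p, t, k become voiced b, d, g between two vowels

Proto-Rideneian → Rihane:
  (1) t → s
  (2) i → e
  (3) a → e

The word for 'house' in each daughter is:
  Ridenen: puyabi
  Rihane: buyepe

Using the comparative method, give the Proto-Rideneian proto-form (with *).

*buyapi

Position 5: Ridenen has b, Rihane has p. Rihane preserves p here (none of its changes turn any other segment into p), so the proto-segment is *p.
Position 1: Ridenen has p, Rihane has b. Rihane preserves b here (none of its changes turn any other segment into b), so the proto-segment is *b.
Continuing position by position gives *buyapi; check it forward:
Ridenen: *buyapi > puyapi > puyabi  (by unconditioned shift, intervocalic voicing)
Rihane: *buyapi > buyape > buyepe  (by vowel merger, vowel merger)
No other proto-form is consistent with every reflex, so the reconstruction is *buyapi.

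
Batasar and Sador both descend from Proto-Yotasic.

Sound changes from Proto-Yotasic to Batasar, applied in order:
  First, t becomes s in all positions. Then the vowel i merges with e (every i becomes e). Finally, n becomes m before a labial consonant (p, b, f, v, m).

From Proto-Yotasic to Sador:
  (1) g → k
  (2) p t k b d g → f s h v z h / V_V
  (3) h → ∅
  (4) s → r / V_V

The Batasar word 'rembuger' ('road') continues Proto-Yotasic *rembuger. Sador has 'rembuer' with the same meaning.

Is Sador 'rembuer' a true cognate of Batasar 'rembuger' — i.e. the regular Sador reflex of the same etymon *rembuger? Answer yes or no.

yes

Derive the expected Sador reflex of *rembuger:
Sador: *rembuger
  rembuger → rembuker   [unconditioned shift]
  rembuker → rembuher   [intervocalic lenition]
  rembuher → rembuer   [h-loss]
  rembuer (rule 4 does not apply)
  giving Sador rembuer.
Sador 'rembuer' matches the regular reflex exactly, so the pair is cognate.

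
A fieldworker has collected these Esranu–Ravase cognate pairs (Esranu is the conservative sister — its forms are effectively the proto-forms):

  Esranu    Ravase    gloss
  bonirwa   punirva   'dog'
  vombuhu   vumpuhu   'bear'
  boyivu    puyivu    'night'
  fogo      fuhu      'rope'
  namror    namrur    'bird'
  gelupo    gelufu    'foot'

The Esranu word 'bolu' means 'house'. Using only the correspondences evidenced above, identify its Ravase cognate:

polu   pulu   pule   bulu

bonirwa ~ punirva, boyivu ~ puyivu — Esranu b corresponds to Ravase p word-initially before a back vowel.
boyivu ~ puyivu, fogo ~ fuhu — Esranu o corresponds to Ravase u after a consonant, before a consonant other than r, m, n, p, b, f, v.
Applying these to Esranu 'bolu':
  bolu → polu   (b→p word-initially before a back vowel)
  polu → pulu   (o→u after a consonant, before a consonant other than r, m, n, p, b, f, v)
So the Ravase cognate is 'pulu'.

pulu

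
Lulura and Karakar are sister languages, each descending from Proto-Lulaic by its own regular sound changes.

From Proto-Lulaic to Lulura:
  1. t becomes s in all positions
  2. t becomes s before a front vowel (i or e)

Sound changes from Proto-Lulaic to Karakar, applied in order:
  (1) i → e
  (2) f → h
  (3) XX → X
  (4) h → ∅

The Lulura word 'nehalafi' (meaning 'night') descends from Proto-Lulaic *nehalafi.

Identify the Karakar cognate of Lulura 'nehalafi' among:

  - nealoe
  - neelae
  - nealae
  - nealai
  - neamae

nealae

Karakar: *nehalafi > nehalafe > nehalahe > nealae  (by vowel merger, unconditioned shift, h-loss)
Among the options, 'nealae' alone shows every Karakar change applied in order.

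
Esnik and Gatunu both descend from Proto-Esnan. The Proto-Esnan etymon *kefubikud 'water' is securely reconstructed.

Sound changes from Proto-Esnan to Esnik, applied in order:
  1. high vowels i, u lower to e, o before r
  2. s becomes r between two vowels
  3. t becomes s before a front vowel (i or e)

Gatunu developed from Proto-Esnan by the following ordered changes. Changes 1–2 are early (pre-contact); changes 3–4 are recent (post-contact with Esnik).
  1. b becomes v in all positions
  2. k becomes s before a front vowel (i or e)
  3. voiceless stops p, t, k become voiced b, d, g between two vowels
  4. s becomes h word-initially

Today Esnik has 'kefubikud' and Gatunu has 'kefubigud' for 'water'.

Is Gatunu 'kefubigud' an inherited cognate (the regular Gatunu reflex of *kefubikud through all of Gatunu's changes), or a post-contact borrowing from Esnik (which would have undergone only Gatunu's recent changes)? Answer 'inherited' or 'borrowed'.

If inherited, *kefubikud would pass through all of Gatunu's changes:
Gatunu: *kefubikud > kefuvikud > sefuvikud > sefuvigud > hefuvigud  (by unconditioned shift, palatalisation, intervocalic voicing, debuccalisation)
If borrowed from Esnik 'kefubikud' after the early changes, it would undergo only the recent ones:
  rule 3 (intervocalic voicing): kefubikud → kefubigud
  rule 4 (debuccalisation): no change (kefubigud)
  ⇒ as a loan: kefubigud
Gatunu 'kefubigud' matches the loan outcome 'kefubigud', not the inherited 'hefuvigud' — it skipped the early Gatunu changes, so it was borrowed from Esnik.

borrowed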